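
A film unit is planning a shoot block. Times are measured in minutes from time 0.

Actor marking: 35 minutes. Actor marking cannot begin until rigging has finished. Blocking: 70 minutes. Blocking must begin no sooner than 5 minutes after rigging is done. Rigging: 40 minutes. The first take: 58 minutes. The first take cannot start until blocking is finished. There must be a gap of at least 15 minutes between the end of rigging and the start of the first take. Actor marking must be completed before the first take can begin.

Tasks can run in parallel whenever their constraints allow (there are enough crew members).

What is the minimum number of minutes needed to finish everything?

Nothing blocks rigging, so it runs from minute 0 to minute 40.
After rigging (finishes minute 40), actor marking can start at minute 40 and finishes at minute 75.
Blocking cannot begin until rigging (finishes minute 40, plus 5-minute gap → minute 45). It runs from minute 45 to 45 + 70 = minute 115.
The first take cannot start until blocking (finishes minute 115); rigging (finishes minute 40, plus 15-minute gap → minute 55); actor marking (finishes minute 75). The controlling bound is minute 115, so the first take finishes at 115 + 58 = minute 173.
All tasks are finished once the last one completes. Finish times: Rigging at 40, Blocking at 115, Actor marking at 75, The first take at 173. The latest is minute 173.

173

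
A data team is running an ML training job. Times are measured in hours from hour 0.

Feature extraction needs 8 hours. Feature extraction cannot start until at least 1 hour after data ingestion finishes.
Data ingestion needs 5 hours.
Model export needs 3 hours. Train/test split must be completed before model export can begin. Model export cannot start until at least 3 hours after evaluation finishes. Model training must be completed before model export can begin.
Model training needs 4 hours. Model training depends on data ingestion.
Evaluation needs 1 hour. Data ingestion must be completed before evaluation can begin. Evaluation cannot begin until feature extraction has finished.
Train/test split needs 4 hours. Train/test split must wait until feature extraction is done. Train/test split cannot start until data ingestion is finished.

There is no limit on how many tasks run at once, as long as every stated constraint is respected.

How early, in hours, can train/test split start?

14

Nothing blocks data ingestion, so it runs from hour 0 to hour 5.
Feature extraction waits on data ingestion (finishes hour 5, plus 1-hour gap → hour 6), so it starts at hour 6 and finishes at 6 + 8 = hour 14.
Train/test split waits on feature extraction (finishes hour 14); data ingestion (finishes hour 5). The latest of these is hour 14, which is the earliest train/test split can start.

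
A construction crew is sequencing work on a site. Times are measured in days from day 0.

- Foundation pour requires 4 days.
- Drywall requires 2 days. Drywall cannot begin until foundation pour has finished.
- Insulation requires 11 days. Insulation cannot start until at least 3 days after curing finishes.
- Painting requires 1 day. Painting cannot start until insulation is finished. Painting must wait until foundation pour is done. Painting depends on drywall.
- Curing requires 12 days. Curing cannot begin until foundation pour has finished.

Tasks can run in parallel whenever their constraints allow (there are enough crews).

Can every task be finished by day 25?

Foundation pour can start immediately at day 0; it finishes at day 4.
Drywall cannot begin until foundation pour (finishes day 4). It runs from day 4 to 4 + 2 = day 6.
Curing waits on foundation pour (finishes day 4), so it starts at day 4 and finishes at 4 + 12 = day 16.
After curing (finishes day 16, plus 3-day gap → day 19), insulation can start at day 19 and finishes at day 30.
Painting has to wait for insulation (finishes day 30); foundation pour (finishes day 4); drywall (finishes day 6). The latest of these is day 30, so painting runs day 30 to 30 + 1 = day 31.
The earliest everything can be done is day 31, which is after the deadline of 25, so it is not possible.

No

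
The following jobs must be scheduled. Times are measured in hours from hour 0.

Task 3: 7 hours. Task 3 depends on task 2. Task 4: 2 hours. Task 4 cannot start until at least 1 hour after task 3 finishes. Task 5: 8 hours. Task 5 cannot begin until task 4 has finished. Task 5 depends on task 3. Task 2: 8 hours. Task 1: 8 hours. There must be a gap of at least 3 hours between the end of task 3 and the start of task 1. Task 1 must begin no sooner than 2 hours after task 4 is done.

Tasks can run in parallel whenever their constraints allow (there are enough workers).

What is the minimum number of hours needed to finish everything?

Nothing blocks task 2, so it runs from hour 0 to hour 8.
Task 3 cannot begin until task 2 (finishes hour 8). It runs from hour 8 to 8 + 7 = hour 15.
After task 3 (finishes hour 15, plus 1-hour gap → hour 16), task 4 can start at hour 16 and finishes at hour 18.
For task 5: task 4 (finishes hour 18); task 3 (finishes hour 15). Taking the maximum gives a start of hour 18, and it finishes at 18 + 8 = hour 26.
Task 1 cannot start until task 3 (finishes hour 15, plus 3-hour gap → hour 18); task 4 (finishes hour 18, plus 2-hour gap → hour 20). The controlling bound is hour 20, so task 1 finishes at 20 + 8 = hour 28.
All tasks are finished once the last one completes. Finish times: Task 1 at 28, Task 2 at 8, Task 3 at 15, Task 4 at 18, Task 5 at 26. The latest is hour 28.

28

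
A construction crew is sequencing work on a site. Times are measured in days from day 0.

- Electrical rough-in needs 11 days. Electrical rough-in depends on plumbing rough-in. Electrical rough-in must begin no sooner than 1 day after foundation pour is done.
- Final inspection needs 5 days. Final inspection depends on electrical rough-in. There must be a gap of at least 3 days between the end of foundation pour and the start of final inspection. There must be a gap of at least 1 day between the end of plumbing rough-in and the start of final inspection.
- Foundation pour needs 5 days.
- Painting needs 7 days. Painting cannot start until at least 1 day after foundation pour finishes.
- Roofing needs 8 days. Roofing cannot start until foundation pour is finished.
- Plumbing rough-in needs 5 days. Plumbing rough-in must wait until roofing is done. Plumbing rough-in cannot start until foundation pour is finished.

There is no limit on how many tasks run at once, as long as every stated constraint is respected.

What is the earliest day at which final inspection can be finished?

34

Foundation pour can start immediately at day 0; it finishes at day 5.
Roofing cannot begin until foundation pour (finishes day 5). It runs from day 5 to 5 + 8 = day 13.
For plumbing rough-in: roofing (finishes day 13); foundation pour (finishes day 5). Taking the maximum gives a start of day 13, and it finishes at 13 + 5 = day 18.
Electrical rough-in needs all of plumbing rough-in (finishes day 18); foundation pour (finishes day 5, plus 1-day gap → day 6). That puts its earliest start at day 18; it finishes at 18 + 11 = day 29.
Final inspection needs all of electrical rough-in (finishes day 29); foundation pour (finishes day 5, plus 3-day gap → day 8); plumbing rough-in (finishes day 18, plus 1-day gap → day 19). That puts its earliest start at day 29; it finishes at 29 + 5 = day 34.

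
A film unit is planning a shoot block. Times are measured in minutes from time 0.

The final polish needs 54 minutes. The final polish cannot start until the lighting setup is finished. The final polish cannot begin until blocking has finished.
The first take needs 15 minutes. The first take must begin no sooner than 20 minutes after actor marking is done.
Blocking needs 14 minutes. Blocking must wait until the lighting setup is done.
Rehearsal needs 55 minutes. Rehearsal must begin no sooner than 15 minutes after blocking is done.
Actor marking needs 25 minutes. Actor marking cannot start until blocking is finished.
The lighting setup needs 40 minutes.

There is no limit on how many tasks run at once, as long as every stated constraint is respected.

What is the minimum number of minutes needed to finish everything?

The lighting setup can start immediately at minute 0; it finishes at minute 40.
After the lighting setup (finishes minute 40), blocking can start at minute 40 and finishes at minute 54.
The final polish cannot start until the lighting setup (finishes minute 40); blocking (finishes minute 54). The controlling bound is minute 54, so the final polish finishes at 54 + 54 = minute 108.
Rehearsal waits on blocking (finishes minute 54, plus 15-minute gap → minute 69), so it starts at minute 69 and finishes at 69 + 55 = minute 124.
Actor marking cannot begin until blocking (finishes minute 54). It runs from minute 54 to 54 + 25 = minute 79.
The first take cannot begin until actor marking (finishes minute 79, plus 20-minute gap → minute 99). It runs from minute 99 to 99 + 15 = minute 114.
All tasks are finished once the last one completes. Finish times: The lighting setup at 40, Blocking at 54, Actor marking at 79, Rehearsal at 124, The final polish at 108, The first take at 114. The latest is minute 124.

124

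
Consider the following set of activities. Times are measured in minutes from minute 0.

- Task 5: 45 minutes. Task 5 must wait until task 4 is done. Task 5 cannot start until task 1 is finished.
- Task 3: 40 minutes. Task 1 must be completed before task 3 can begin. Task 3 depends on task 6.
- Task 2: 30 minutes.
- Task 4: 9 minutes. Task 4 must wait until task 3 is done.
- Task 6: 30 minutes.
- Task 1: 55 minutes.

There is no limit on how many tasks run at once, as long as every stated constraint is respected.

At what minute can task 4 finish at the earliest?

104

Nothing blocks task 6, so it runs from minute 0 to minute 30.
Nothing blocks task 1, so it runs from minute 0 to minute 55.
Task 3 has to wait for task 1 (finishes minute 55); task 6 (finishes minute 30). The latest of these is minute 55, so task 3 runs minute 55 to 55 + 40 = minute 95.
Task 4 waits on task 3 (finishes minute 95), so it starts at minute 95 and finishes at 95 + 9 = minute 104.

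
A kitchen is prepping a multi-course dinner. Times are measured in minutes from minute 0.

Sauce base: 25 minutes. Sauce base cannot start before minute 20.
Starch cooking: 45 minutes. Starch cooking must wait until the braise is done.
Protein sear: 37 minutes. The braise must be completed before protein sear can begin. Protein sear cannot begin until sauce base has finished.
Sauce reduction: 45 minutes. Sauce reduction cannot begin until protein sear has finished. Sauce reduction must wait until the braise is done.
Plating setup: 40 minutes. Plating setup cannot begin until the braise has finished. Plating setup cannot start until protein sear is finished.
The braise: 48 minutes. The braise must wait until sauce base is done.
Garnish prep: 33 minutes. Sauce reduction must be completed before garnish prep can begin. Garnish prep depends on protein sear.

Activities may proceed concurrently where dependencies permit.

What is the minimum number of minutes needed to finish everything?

208

Sauce base cannot begin until its own release at minute 20. It runs from minute 20 to 20 + 25 = minute 45.
After sauce base (finishes minute 45), the braise can start at minute 45 and finishes at minute 93.
Starch cooking cannot begin until the braise (finishes minute 93). It runs from minute 93 to 93 + 45 = minute 138.
Protein sear has to wait for the braise (finishes minute 93); sauce base (finishes minute 45). The latest of these is minute 93, so protein sear runs minute 93 to 93 + 37 = minute 130.
Plating setup cannot start until the braise (finishes minute 93); protein sear (finishes minute 130). The controlling bound is minute 130, so plating setup finishes at 130 + 40 = minute 170.
Sauce reduction has to wait for protein sear (finishes minute 130); the braise (finishes minute 93). The latest of these is minute 130, so sauce reduction runs minute 130 to 130 + 45 = minute 175.
For garnish prep: sauce reduction (finishes minute 175); protein sear (finishes minute 130). Taking the maximum gives a start of minute 175, and it finishes at 175 + 33 = minute 208.
All tasks are finished once the last one completes. Finish times: Sauce base at 45, The braise at 93, Protein sear at 130, Sauce reduction at 175, Starch cooking at 138, Plating setup at 170, Garnish prep at 208. The latest is minute 208.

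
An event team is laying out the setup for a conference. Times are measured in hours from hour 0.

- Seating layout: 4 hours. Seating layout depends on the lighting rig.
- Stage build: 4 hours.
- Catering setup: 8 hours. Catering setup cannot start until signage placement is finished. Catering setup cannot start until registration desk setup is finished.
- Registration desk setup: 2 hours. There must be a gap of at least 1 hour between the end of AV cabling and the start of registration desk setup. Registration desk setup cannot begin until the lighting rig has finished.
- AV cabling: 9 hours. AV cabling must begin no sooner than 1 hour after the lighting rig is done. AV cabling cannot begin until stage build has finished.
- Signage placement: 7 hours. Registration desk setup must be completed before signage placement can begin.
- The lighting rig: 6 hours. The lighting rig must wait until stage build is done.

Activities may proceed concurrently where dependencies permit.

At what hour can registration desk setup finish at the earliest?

Stage build can start immediately at hour 0; it finishes at hour 4.
The lighting rig waits on stage build (finishes hour 4), so it starts at hour 4 and finishes at 4 + 6 = hour 10.
AV cabling cannot start until the lighting rig (finishes hour 10, plus 1-hour gap → hour 11); stage build (finishes hour 4). The controlling bound is hour 11, so AV cabling finishes at 11 + 9 = hour 20.
Registration desk setup needs all of AV cabling (finishes hour 20, plus 1-hour gap → hour 21); the lighting rig (finishes hour 10). That puts its earliest start at hour 21; it finishes at 21 + 2 = hour 23.

23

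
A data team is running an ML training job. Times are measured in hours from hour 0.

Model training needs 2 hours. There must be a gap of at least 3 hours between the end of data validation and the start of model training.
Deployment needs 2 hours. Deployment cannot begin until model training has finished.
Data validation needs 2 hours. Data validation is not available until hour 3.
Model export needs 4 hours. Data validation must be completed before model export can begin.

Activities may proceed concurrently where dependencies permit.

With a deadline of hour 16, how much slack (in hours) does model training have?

4

Data validation waits on its own release at hour 3, so it starts at hour 3 and finishes at 3 + 2 = hour 5.
After data validation (finishes hour 5, plus 3-hour gap → hour 8), model training can start at hour 8 and finishes at hour 10.

Working backward from the deadline:
Deployment must finish by hour 16; it takes 2 hours, so it must start by 16 − 2 = hour 14.
Model training feeds into deployment (must start by hour 14); so model training must finish by hour 14 and therefore start by hour 12.
So model training can start as early as hour 8 and as late as hour 12, giving 12 − 8 = 4 hours of slack.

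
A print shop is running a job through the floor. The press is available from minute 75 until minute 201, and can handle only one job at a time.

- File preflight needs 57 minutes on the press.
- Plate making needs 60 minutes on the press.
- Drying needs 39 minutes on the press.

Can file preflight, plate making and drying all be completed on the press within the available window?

The press window is 201 − 75 = 126 minutes.
Running back to back, the jobs need 57 + 60 + 39 = 156 minutes on the press.
Since 156 > 126, they cannot all fit.

No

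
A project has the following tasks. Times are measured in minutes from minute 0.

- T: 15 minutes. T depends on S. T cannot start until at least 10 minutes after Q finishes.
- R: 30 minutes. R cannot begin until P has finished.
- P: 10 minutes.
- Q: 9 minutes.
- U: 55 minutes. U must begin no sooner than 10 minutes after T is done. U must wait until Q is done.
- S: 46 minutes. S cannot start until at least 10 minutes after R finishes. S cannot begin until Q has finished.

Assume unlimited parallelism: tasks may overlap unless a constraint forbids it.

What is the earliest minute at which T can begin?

96

Nothing blocks Q, so it runs from minute 0 to minute 9.
Nothing blocks P, so it runs from minute 0 to minute 10.
After P (finishes minute 10), R can start at minute 10 and finishes at minute 40.
S cannot start until R (finishes minute 40, plus 10-minute gap → minute 50); Q (finishes minute 9). The controlling bound is minute 50, so S finishes at 50 + 46 = minute 96.
T waits on S (finishes minute 96); Q (finishes minute 9, plus 10-minute gap → minute 19). The latest of these is minute 96, which is the earliest T can start.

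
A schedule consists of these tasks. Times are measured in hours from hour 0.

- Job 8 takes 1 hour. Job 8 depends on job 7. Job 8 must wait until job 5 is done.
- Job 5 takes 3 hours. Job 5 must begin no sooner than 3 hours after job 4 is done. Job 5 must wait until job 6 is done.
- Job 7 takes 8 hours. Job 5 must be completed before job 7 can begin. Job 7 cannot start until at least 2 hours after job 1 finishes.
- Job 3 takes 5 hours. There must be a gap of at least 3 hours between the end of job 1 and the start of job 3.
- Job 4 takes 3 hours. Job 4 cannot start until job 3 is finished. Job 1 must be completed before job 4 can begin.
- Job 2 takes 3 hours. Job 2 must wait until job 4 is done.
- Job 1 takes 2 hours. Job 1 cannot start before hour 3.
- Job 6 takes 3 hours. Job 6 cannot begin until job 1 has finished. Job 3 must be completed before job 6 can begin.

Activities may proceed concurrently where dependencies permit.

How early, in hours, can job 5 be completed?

22

Job 1 waits on its own release at hour 3, so it starts at hour 3 and finishes at 3 + 2 = hour 5.
Job 3 cannot begin until job 1 (finishes hour 5, plus 3-hour gap → hour 8). It runs from hour 8 to 8 + 5 = hour 13.
Job 6 needs all of job 1 (finishes hour 5); job 3 (finishes hour 13). That puts its earliest start at hour 13; it finishes at 13 + 3 = hour 16.
Job 4 needs all of job 3 (finishes hour 13); job 1 (finishes hour 5). That puts its earliest start at hour 13; it finishes at 13 + 3 = hour 16.
Job 5 needs all of job 4 (finishes hour 16, plus 3-hour gap → hour 19); job 6 (finishes hour 16). That puts its earliest start at hour 19; it finishes at 19 + 3 = hour 22.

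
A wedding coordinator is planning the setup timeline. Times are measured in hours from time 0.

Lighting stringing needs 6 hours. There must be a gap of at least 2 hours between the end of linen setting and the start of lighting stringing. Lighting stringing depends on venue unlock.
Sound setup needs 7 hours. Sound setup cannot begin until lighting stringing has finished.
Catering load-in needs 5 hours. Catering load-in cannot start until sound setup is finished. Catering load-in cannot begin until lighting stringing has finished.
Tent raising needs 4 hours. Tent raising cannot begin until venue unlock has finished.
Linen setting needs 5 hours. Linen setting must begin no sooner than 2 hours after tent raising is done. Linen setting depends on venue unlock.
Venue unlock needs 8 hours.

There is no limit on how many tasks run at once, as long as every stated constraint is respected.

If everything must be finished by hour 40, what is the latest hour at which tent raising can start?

Catering load-in must finish by hour 40; it takes 5 hours, so it must start by 40 − 5 = hour 35.
Sound setup must finish before catering load-in (must start by hour 35). With a 7-hour duration, sound setup must start by 35 − 7 = hour 28.
For lighting stringing: sound setup (must start by hour 28); catering load-in (must start by hour 35). The most restrictive is hour 28; with a 6-hour duration, lighting stringing must start by hour 22.
Linen setting must finish before lighting stringing (must start by hour 22, minus 2-hour gap → hour 20). With a 5-hour duration, linen setting must start by 20 − 5 = hour 15.
Tent raising has to be done before linen setting (must start by hour 15, minus 2-hour gap → hour 13). That means finishing by hour 13, i.e. starting by 13 − 4 = hour 9.

9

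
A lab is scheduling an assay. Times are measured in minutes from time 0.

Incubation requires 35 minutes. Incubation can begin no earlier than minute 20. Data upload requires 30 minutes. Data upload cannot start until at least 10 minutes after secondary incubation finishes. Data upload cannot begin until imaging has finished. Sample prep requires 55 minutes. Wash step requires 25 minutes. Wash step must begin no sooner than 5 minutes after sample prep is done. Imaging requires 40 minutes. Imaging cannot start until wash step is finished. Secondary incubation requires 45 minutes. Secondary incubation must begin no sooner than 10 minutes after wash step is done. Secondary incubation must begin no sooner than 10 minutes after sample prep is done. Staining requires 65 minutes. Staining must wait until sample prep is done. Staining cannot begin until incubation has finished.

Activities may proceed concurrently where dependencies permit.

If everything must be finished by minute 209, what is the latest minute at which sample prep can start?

Data upload has no dependents, so it just needs to finish by minute 209. Starting by 209 − 30 = minute 179 achieves that.
Since data upload (must start by minute 179, minus 10-minute gap → minute 169) depends on it, secondary incubation must finish by minute 169. Backing off its 45-minute duration gives a latest start of minute 124.
Imaging has to be done before data upload (must start by minute 179). That means finishing by minute 179, i.e. starting by 179 − 40 = minute 139.
Wash step must finish in time for secondary incubation (must start by minute 124, minus 10-minute gap → minute 114); imaging (must start by minute 139). The tightest is minute 114, so wash step must start by 114 − 25 = minute 89.
Nothing follows staining; the deadline of minute 209 is its only limit. It must start by 209 − 65 = minute 144.
Sample prep has several dependents: wash step (must start by minute 89, minus 5-minute gap → minute 84); staining (must start by minute 144); secondary incubation (must start by minute 124, minus 10-minute gap → minute 114). The earliest of those limits is minute 84, so sample prep must start by 84 − 55 = minute 29.

29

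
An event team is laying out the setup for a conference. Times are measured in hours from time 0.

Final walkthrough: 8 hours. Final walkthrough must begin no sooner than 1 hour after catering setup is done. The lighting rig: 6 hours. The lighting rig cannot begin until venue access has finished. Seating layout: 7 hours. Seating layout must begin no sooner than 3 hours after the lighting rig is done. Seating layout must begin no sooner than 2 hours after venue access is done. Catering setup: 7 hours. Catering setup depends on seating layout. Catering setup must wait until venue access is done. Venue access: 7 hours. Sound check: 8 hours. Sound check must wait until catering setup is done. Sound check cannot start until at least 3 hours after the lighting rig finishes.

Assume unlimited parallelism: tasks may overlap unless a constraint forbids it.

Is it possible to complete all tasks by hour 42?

Yes

Nothing blocks venue access, so it runs from hour 0 to hour 7.
The lighting rig waits on venue access (finishes hour 7), so it starts at hour 7 and finishes at 7 + 6 = hour 13.
Seating layout needs all of the lighting rig (finishes hour 13, plus 3-hour gap → hour 16); venue access (finishes hour 7, plus 2-hour gap → hour 9). That puts its earliest start at hour 16; it finishes at 16 + 7 = hour 23.
Catering setup has to wait for seating layout (finishes hour 23); venue access (finishes hour 7). The latest of these is hour 23, so catering setup runs hour 23 to 23 + 7 = hour 30.
Final walkthrough waits on catering setup (finishes hour 30, plus 1-hour gap → hour 31), so it starts at hour 31 and finishes at 31 + 8 = hour 39.
Sound check needs all of catering setup (finishes hour 30); the lighting rig (finishes hour 13, plus 3-hour gap → hour 16). That puts its earliest start at hour 30; it finishes at 30 + 8 = hour 38.
Every task is finished by hour 39, which is no later than the deadline of 42, so the schedule is feasible.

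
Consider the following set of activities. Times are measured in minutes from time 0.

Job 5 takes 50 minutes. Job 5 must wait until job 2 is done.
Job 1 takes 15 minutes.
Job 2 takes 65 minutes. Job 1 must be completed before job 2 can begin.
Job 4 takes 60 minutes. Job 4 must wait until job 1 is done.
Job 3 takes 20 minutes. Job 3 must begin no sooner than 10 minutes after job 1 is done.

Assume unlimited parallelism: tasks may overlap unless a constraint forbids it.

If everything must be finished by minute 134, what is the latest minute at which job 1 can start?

4

Job 5 has no dependents, so it just needs to finish by minute 134. Starting by 134 − 50 = minute 84 achieves that.
Job 2 feeds into job 5 (must start by minute 84); so job 2 must finish by minute 84 and therefore start by minute 19.
Nothing follows job 3; the deadline of minute 134 is its only limit. It must start by 134 − 20 = minute 114.
Job 4 has no dependents, so it just needs to finish by minute 134. Starting by 134 − 60 = minute 74 achieves that.
Job 1 feeds job 2 (must start by minute 19); job 3 (must start by minute 114, minus 10-minute gap → minute 104); job 4 (must start by minute 74). Taking the minimum, job 1 must finish by minute 19 and start by 19 − 15 = minute 4.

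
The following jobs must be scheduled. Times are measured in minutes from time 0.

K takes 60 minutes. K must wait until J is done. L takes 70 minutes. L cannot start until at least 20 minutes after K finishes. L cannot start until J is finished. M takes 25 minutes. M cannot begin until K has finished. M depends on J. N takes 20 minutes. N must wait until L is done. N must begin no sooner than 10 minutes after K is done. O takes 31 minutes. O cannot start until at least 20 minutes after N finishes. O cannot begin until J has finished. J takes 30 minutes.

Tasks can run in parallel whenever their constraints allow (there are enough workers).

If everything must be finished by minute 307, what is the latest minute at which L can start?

166

To finish by minute 307, O (duration 31) must start no later than minute 276.
N feeds into O (must start by minute 276, minus 20-minute gap → minute 256); so N must finish by minute 256 and therefore start by minute 236.
L must finish before N (must start by minute 236). With a 70-minute duration, L must start by 236 − 70 = minute 166.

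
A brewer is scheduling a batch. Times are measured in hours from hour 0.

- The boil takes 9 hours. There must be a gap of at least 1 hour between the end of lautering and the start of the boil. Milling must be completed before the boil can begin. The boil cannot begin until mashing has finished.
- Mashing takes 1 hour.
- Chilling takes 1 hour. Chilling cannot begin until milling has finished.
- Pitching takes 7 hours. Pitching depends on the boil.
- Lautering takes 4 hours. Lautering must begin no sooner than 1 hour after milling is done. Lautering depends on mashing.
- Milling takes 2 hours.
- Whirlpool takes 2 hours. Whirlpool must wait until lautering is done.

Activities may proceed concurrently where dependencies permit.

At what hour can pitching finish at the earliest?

24

Nothing blocks mashing, so it runs from hour 0 to hour 1.
Nothing blocks milling, so it runs from hour 0 to hour 2.
Lautering cannot start until milling (finishes hour 2, plus 1-hour gap → hour 3); mashing (finishes hour 1). The controlling bound is hour 3, so lautering finishes at 3 + 4 = hour 7.
The boil cannot start until lautering (finishes hour 7, plus 1-hour gap → hour 8); milling (finishes hour 2); mashing (finishes hour 1). The controlling bound is hour 8, so the boil finishes at 8 + 9 = hour 17.
Pitching cannot begin until the boil (finishes hour 17). It runs from hour 17 to 17 + 7 = hour 24.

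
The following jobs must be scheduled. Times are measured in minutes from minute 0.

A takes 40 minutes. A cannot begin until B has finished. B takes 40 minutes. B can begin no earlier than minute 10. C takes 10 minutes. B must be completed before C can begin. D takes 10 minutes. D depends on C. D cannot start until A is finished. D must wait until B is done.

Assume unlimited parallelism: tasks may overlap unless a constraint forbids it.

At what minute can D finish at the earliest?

100

B waits on its own release at minute 10, so it starts at minute 10 and finishes at 10 + 40 = minute 50.
C waits on B (finishes minute 50), so it starts at minute 50 and finishes at 50 + 10 = minute 60.
After B (finishes minute 50), A can start at minute 50 and finishes at minute 90.
D cannot start until C (finishes minute 60); A (finishes minute 90); B (finishes minute 50). The controlling bound is minute 90, so D finishes at 90 + 10 = minute 100.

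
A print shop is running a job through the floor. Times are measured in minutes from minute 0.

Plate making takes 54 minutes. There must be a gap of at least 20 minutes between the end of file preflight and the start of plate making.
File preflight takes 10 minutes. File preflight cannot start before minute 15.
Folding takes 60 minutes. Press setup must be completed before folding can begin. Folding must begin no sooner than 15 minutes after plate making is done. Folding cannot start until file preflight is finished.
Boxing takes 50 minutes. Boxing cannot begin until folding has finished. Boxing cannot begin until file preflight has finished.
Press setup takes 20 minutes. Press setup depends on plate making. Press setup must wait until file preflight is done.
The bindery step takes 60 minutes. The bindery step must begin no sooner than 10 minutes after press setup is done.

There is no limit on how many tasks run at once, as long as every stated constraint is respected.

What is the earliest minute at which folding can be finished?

179

File preflight cannot begin until its own release at minute 15. It runs from minute 15 to 15 + 10 = minute 25.
After file preflight (finishes minute 25, plus 20-minute gap → minute 45), plate making can start at minute 45 and finishes at minute 99.
Press setup needs all of plate making (finishes minute 99); file preflight (finishes minute 25). That puts its earliest start at minute 99; it finishes at 99 + 20 = minute 119.
Folding cannot start until press setup (finishes minute 119); plate making (finishes minute 99, plus 15-minute gap → minute 114); file preflight (finishes minute 25). The controlling bound is minute 119, so folding finishes at 119 + 60 = minute 179.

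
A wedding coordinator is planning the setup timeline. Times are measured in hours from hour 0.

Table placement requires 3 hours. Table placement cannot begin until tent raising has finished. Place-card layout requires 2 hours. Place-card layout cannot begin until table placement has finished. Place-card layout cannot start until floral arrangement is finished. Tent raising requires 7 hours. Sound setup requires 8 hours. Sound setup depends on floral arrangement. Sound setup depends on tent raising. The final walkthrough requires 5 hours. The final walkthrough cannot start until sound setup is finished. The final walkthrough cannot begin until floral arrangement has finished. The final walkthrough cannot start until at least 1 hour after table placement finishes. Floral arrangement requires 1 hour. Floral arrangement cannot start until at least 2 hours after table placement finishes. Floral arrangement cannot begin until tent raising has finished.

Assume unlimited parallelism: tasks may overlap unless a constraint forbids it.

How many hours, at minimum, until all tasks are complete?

26

Tent raising can start immediately at hour 0; it finishes at hour 7.
Table placement cannot begin until tent raising (finishes hour 7). It runs from hour 7 to 7 + 3 = hour 10.
Floral arrangement needs all of table placement (finishes hour 10, plus 2-hour gap → hour 12); tent raising (finishes hour 7). That puts its earliest start at hour 12; it finishes at 12 + 1 = hour 13.
Place-card layout cannot start until table placement (finishes hour 10); floral arrangement (finishes hour 13). The controlling bound is hour 13, so place-card layout finishes at 13 + 2 = hour 15.
For sound setup: floral arrangement (finishes hour 13); tent raising (finishes hour 7). Taking the maximum gives a start of hour 13, and it finishes at 13 + 8 = hour 21.
The final walkthrough has to wait for sound setup (finishes hour 21); floral arrangement (finishes hour 13); table placement (finishes hour 10, plus 1-hour gap → hour 11). The latest of these is hour 21, so the final walkthrough runs hour 21 to 21 + 5 = hour 26.
All tasks are finished once the last one completes. Finish times: Tent raising at 7, Table placement at 10, Floral arrangement at 13, Sound setup at 21, Place-card layout at 15, The final walkthrough at 26. The latest is hour 26.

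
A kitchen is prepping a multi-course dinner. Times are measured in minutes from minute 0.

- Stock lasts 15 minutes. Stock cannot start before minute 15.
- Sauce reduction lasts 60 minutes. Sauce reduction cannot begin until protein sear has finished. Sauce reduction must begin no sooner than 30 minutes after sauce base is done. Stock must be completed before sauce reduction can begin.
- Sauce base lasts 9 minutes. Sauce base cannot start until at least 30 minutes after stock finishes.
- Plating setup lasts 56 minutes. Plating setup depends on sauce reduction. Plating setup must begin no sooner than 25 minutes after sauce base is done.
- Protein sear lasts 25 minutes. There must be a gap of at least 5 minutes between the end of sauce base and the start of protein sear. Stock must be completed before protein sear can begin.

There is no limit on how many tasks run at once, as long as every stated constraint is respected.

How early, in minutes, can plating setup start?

After its own release at minute 15, stock can start at minute 15 and finishes at minute 30.
After stock (finishes minute 30, plus 30-minute gap → minute 60), sauce base can start at minute 60 and finishes at minute 69.
Protein sear has to wait for sauce base (finishes minute 69, plus 5-minute gap → minute 74); stock (finishes minute 30). The latest of these is minute 74, so protein sear runs minute 74 to 74 + 25 = minute 99.
For sauce reduction: protein sear (finishes minute 99); sauce base (finishes minute 69, plus 30-minute gap → minute 99); stock (finishes minute 30). Taking the maximum gives a start of minute 99, and it finishes at 99 + 60 = minute 159.
Plating setup waits on sauce reduction (finishes minute 159); sauce base (finishes minute 69, plus 25-minute gap → minute 94). The latest of these is minute 159, which is the earliest plating setup can start.

159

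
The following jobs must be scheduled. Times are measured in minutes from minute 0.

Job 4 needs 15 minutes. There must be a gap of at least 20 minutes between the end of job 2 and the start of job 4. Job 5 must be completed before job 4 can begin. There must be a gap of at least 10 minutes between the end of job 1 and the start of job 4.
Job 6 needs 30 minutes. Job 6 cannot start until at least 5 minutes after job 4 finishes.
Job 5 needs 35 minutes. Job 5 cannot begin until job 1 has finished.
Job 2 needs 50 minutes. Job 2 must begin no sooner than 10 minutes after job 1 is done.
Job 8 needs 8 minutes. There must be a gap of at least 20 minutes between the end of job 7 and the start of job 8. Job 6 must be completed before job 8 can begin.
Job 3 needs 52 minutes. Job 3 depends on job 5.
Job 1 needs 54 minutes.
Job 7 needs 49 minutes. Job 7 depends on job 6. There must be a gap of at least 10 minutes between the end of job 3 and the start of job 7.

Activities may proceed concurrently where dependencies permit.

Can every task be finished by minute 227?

No

Nothing blocks job 1, so it runs from minute 0 to minute 54.
Job 5 waits on job 1 (finishes minute 54), so it starts at minute 54 and finishes at 54 + 35 = minute 89.
After job 5 (finishes minute 89), job 3 can start at minute 89 and finishes at minute 141.
Job 2 waits on job 1 (finishes minute 54, plus 10-minute gap → minute 64), so it starts at minute 64 and finishes at 64 + 50 = minute 114.
For job 4: job 2 (finishes minute 114, plus 20-minute gap → minute 134); job 5 (finishes minute 89); job 1 (finishes minute 54, plus 10-minute gap → minute 64). Taking the maximum gives a start of minute 134, and it finishes at 134 + 15 = minute 149.
After job 4 (finishes minute 149, plus 5-minute gap → minute 154), job 6 can start at minute 154 and finishes at minute 184.
For job 7: job 6 (finishes minute 184); job 3 (finishes minute 141, plus 10-minute gap → minute 151). Taking the maximum gives a start of minute 184, and it finishes at 184 + 49 = minute 233.
Job 8 has to wait for job 7 (finishes minute 233, plus 20-minute gap → minute 253); job 6 (finishes minute 184). The latest of these is minute 253, so job 8 runs minute 253 to 253 + 8 = minute 261.
The earliest everything can be done is minute 261, which is after the deadline of 227, so it is not possible.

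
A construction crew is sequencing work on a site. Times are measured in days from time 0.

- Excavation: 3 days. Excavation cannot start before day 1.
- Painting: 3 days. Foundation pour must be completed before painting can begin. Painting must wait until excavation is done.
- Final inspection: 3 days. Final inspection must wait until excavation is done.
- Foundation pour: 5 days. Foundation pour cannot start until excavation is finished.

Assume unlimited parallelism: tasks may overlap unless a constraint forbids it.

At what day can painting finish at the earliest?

12

Excavation waits on its own release at day 1, so it starts at day 1 and finishes at 1 + 3 = day 4.
Foundation pour cannot begin until excavation (finishes day 4). It runs from day 4 to 4 + 5 = day 9.
Painting needs all of foundation pour (finishes day 9); excavation (finishes day 4). That puts its earliest start at day 9; it finishes at 9 + 3 = day 12.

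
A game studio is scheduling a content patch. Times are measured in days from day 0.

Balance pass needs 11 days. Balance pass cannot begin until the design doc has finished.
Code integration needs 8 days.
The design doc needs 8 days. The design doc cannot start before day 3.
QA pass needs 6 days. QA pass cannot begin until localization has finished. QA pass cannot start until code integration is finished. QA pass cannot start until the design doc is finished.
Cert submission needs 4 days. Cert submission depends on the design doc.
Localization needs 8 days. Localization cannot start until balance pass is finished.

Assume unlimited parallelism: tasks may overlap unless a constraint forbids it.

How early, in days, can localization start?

The design doc waits on its own release at day 3, so it starts at day 3 and finishes at 3 + 8 = day 11.
Balance pass cannot begin until the design doc (finishes day 11). It runs from day 11 to 11 + 11 = day 22.
Localization waits on balance pass (finishes day 22), so the earliest it can start is day 22.

22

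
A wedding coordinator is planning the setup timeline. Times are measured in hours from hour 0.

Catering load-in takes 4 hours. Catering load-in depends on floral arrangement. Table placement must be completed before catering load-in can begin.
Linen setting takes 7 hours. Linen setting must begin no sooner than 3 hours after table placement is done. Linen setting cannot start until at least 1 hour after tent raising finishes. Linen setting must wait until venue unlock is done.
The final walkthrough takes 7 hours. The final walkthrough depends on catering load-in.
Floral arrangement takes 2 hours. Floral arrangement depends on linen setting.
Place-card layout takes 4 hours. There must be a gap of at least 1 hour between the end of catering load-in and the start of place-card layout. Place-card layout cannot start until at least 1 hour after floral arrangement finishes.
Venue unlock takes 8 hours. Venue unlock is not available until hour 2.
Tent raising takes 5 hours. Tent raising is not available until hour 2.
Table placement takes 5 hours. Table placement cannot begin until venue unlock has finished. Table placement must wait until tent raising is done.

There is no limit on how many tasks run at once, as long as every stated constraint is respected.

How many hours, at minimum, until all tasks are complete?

After its own release at hour 2, tent raising can start at hour 2 and finishes at hour 7.
Venue unlock waits on its own release at hour 2, so it starts at hour 2 and finishes at 2 + 8 = hour 10.
Table placement cannot start until venue unlock (finishes hour 10); tent raising (finishes hour 7). The controlling bound is hour 10, so table placement finishes at 10 + 5 = hour 15.
Linen setting cannot start until table placement (finishes hour 15, plus 3-hour gap → hour 18); tent raising (finishes hour 7, plus 1-hour gap → hour 8); venue unlock (finishes hour 10). The controlling bound is hour 18, so linen setting finishes at 18 + 7 = hour 25.
After linen setting (finishes hour 25), floral arrangement can start at hour 25 and finishes at hour 27.
Catering load-in has to wait for floral arrangement (finishes hour 27); table placement (finishes hour 15). The latest of these is hour 27, so catering load-in runs hour 27 to 27 + 4 = hour 31.
The final walkthrough cannot begin until catering load-in (finishes hour 31). It runs from hour 31 to 31 + 7 = hour 38.
For place-card layout: catering load-in (finishes hour 31, plus 1-hour gap → hour 32); floral arrangement (finishes hour 27, plus 1-hour gap → hour 28). Taking the maximum gives a start of hour 32, and it finishes at 32 + 4 = hour 36.
All tasks are finished once the last one completes. Finish times: Venue unlock at 10, Tent raising at 7, Table placement at 15, Linen setting at 25, Floral arrangement at 27, Catering load-in at 31, Place-card layout at 36, The final walkthrough at 38. The latest is hour 38.

38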